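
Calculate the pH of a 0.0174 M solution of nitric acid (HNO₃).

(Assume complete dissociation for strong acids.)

[H⁺] = 0.0174 M for strong acid. pH = -log[H⁺] = -log(0.0174)

pH = 1.76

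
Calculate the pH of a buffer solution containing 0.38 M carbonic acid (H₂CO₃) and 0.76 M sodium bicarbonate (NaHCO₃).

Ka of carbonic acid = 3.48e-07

pKa = -log(3.48e-07) = 6.46. pH = pKa + log([A⁻]/[HA]) = 6.46 + log(0.76/0.38)

pH = 6.76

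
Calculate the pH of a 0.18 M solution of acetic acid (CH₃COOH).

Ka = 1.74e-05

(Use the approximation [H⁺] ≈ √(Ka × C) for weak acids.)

[H⁺] = √(Ka × C) = √(1.74e-05 × 0.18) = 1.7697e-03. pH = -log(1.7697e-03)

pH = 2.75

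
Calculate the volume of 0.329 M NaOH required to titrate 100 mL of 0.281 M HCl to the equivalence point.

At equivalence: moles acid = moles base. moles HCl = 0.281 × 100/1000 = 0.0281 mol. V_base = moles / 0.329 × 1000 = 85.4 mL.

V_{base} = 85.4 mL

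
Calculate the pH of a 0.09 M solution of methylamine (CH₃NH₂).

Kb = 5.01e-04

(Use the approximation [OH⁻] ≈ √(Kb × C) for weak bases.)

[OH⁻] = √(Kb × C) = √(5.01e-04 × 0.09) = 6.7149e-03. pOH = 2.17, pH = 14 - pOH

pH = 11.83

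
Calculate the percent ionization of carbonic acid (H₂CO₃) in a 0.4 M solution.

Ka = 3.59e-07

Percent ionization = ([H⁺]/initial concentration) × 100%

Using Ka equilibrium: x² + Ka×x - Ka×C = 0. Solving: [H⁺] = 3.7877e-04. Percent = (3.7877e-04/0.4) × 100

Percent ionization = 0.0947%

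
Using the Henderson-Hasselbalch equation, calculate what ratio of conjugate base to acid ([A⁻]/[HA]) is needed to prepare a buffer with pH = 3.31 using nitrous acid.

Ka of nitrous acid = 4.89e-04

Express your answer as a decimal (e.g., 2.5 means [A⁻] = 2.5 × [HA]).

pKa = -log(4.89e-04) = 3.3107. pH = pKa + log([A⁻]/[HA]), so log([A⁻]/[HA]) = pH − pKa = 3.31 − 3.3107 = -0.0007. [A⁻]/[HA] = 10^(-0.0007) = 0.998

[A⁻]/[HA] = 0.998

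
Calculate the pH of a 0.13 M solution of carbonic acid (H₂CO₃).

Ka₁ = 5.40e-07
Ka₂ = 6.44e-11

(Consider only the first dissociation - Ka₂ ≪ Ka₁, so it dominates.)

First dissociation dominates. From Ka₁ = [H⁺][HA⁻]/[H₂A], x² + Ka₁·x − Ka₁·C = 0 with C = 0.13 M and Ka₁ = 5.40e-07. Solving: [H⁺] = (−Ka₁ + √(Ka₁² + 4·Ka₁·C)) / 2 = 2.6468e-04 M. pH = -log(2.6468e-04) = 3.58.

pH = 3.58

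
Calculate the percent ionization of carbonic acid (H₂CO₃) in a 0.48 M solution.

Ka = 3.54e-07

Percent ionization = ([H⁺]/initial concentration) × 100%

Using Ka equilibrium: x² + Ka×x - Ka×C = 0. Solving: [H⁺] = 4.1204e-04. Percent = (4.1204e-04/0.48) × 100

Percent ionization = 0.0858%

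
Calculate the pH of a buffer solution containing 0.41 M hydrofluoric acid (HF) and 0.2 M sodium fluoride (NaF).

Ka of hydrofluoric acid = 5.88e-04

pKa = -log(5.88e-04) = 3.23. pH = pKa + log([A⁻]/[HA]) = 3.23 + log(0.2/0.41)

pH = 2.92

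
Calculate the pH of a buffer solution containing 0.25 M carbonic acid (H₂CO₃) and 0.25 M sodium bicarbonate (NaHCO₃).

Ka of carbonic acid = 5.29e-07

pKa = -log(5.29e-07) = 6.28. pH = pKa + log([A⁻]/[HA]) = 6.28 + log(0.25/0.25)

pH = 6.28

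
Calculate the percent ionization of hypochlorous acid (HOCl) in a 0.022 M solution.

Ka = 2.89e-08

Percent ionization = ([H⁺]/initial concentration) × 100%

Using Ka equilibrium: x² + Ka×x - Ka×C = 0. Solving: [H⁺] = 2.5201e-05. Percent = (2.5201e-05/0.022) × 100

Percent ionization = 0.115%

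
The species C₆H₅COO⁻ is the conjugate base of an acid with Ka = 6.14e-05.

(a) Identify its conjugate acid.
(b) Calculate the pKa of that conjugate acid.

(a) The conjugate acid is formed by adding one H⁺ to C₆H₅COO⁻, giving C₆H₅COOH. (b) pKa = -log(Ka) = -log(6.14e-05) = 4.21.

Conjugate acid: C₆H₅COOH; pK_a = 4.21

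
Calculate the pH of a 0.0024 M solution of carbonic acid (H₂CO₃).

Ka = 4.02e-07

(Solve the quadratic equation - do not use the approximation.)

x² + Ka×x - Ka×C = 0. Using quadratic formula: [H⁺] = 3.0861e-05

pH = 4.51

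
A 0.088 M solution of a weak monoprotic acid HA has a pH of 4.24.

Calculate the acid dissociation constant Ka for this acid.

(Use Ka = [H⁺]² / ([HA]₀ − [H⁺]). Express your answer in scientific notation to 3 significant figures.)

[H⁺] = 10^(−pH) = 10^(−4.24) = 5.754e-05 M. For HA ⇌ H⁺ + A⁻, Ka = [H⁺][A⁻]/[HA] = [H⁺]² / ([HA]₀ − [H⁺]) = (5.754e-05)² / (0.088 − 5.754e-05) = 3.77e-08.

K_a = 3.77e-08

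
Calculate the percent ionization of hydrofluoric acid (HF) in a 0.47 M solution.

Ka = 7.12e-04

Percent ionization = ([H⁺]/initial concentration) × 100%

Using Ka equilibrium: x² + Ka×x - Ka×C = 0. Solving: [H⁺] = 1.7941e-02. Percent = (1.7941e-02/0.47) × 100

Percent ionization = 3.82%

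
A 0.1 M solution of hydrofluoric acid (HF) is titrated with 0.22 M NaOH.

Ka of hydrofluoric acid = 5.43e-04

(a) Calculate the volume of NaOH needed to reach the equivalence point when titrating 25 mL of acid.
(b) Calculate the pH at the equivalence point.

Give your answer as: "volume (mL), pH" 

moles acid = 0.1 × 25/1000 = 0.0025 mol; V_base = moles/0.22 × 1000 = 11.4 mL. At equivalence only the conjugate base is present: [A⁻] = 0.0025/0.036 = 6.8750e-02 M. Kb = Kw/Ka = 1.84e-11; [OH⁻] = √(Kb × [A⁻]) = 1.1252e-06; pOH = 5.95; pH = 14 - pOH = 8.05.

V = 11.4 mL, pH = 8.05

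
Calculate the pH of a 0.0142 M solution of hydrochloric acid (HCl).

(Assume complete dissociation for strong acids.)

[H⁺] = 0.0142 M for strong acid. pH = -log[H⁺] = -log(0.0142)

pH = 1.85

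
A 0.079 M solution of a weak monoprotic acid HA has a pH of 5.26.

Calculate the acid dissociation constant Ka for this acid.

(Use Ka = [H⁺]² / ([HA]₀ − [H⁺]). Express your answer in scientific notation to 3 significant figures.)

[H⁺] = 10^(−pH) = 10^(−5.26) = 5.495e-06 M. For HA ⇌ H⁺ + A⁻, Ka = [H⁺][A⁻]/[HA] = [H⁺]² / ([HA]₀ − [H⁺]) = (5.495e-06)² / (0.079 − 5.495e-06) = 3.82e-10.

K_a = 3.82e-10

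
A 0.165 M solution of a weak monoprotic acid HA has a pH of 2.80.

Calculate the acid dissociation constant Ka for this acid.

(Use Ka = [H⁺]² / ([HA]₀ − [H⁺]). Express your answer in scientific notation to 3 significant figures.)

[H⁺] = 10^(−pH) = 10^(−2.80) = 1.585e-03 M. For HA ⇌ H⁺ + A⁻, Ka = [H⁺][A⁻]/[HA] = [H⁺]² / ([HA]₀ − [H⁺]) = (1.585e-03)² / (0.165 − 1.585e-03) = 1.54e-05.

K_a = 1.54e-05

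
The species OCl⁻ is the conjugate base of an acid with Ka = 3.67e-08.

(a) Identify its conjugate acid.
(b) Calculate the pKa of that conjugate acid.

(a) The conjugate acid is formed by adding one H⁺ to OCl⁻, giving HOCl. (b) pKa = -log(Ka) = -log(3.67e-08) = 7.44.

Conjugate acid: HOCl; pK_a = 7.44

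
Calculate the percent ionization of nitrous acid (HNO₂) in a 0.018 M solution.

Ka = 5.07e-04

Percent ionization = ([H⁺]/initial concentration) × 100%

Using Ka equilibrium: x² + Ka×x - Ka×C = 0. Solving: [H⁺] = 2.7780e-03. Percent = (2.7780e-03/0.018) × 100

Percent ionization = 15.4%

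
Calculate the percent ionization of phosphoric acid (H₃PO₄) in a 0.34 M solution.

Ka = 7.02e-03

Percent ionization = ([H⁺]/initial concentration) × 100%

Using Ka equilibrium: x² + Ka×x - Ka×C = 0. Solving: [H⁺] = 4.5471e-02. Percent = (4.5471e-02/0.34) × 100

Percent ionization = 13.4%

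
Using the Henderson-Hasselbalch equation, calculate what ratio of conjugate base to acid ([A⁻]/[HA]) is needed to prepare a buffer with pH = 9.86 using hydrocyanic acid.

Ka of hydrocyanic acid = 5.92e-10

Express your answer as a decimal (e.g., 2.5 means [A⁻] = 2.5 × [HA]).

pKa = -log(5.92e-10) = 9.2277. pH = pKa + log([A⁻]/[HA]), so log([A⁻]/[HA]) = pH − pKa = 9.86 − 9.2277 = 0.6323. [A⁻]/[HA] = 10^(0.6323) = 4.29

[A⁻]/[HA] = 4.29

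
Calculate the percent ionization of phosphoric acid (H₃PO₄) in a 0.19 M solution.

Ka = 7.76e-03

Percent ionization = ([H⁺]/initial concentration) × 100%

Using Ka equilibrium: x² + Ka×x - Ka×C = 0. Solving: [H⁺] = 3.4713e-02. Percent = (3.4713e-02/0.19) × 100

Percent ionization = 18.3%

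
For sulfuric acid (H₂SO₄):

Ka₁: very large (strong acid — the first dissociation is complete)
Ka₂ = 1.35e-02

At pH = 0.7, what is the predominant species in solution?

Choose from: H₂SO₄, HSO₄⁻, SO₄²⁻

The first dissociation is complete, so H₂SO₄ itself is never the predominant species in water; pKa₂ = -log(1.35e-02) = 1.87. For a polyprotic acid the predominant species crosses at each pKa: below pKa_n the protonated form dominates, above it the deprotonated form does. At pH = 0.7, the predominant species is HSO₄⁻.

HSO₄⁻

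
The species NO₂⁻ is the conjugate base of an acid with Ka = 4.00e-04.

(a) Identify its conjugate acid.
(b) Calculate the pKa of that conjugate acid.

(a) The conjugate acid is formed by adding one H⁺ to NO₂⁻, giving HNO₂. (b) pKa = -log(Ka) = -log(4.00e-04) = 3.40.

Conjugate acid: HNO₂; pK_a = 3.40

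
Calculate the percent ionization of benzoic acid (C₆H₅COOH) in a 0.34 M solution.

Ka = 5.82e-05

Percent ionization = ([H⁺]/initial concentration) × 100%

Using Ka equilibrium: x² + Ka×x - Ka×C = 0. Solving: [H⁺] = 4.4194e-03. Percent = (4.4194e-03/0.34) × 100

Percent ionization = 1.3%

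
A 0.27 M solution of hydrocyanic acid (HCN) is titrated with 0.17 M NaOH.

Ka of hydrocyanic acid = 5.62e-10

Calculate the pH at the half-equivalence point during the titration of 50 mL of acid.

At half-equivalence [HA] = [A⁻], so Henderson-Hasselbalch gives pH = pKa = -log(5.62e-10) = 9.25.

pH = pKa = 9.25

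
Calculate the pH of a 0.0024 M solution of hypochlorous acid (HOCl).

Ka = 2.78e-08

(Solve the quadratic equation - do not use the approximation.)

x² + Ka×x - Ka×C = 0. Using quadratic formula: [H⁺] = 8.1543e-06

pH = 5.09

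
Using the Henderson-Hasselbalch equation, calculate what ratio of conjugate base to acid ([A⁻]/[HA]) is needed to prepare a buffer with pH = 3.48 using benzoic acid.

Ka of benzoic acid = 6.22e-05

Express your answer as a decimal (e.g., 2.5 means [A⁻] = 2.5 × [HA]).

pKa = -log(6.22e-05) = 4.2062. pH = pKa + log([A⁻]/[HA]), so log([A⁻]/[HA]) = pH − pKa = 3.48 − 4.2062 = -0.7262. [A⁻]/[HA] = 10^(-0.7262) = 0.188

[A⁻]/[HA] = 0.188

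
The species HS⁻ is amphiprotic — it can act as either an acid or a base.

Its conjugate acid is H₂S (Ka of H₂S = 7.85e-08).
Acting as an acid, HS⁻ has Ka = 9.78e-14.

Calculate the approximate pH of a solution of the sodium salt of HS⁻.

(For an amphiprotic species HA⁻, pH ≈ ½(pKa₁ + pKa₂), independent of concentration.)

pKa₁ = -log(7.85e-08) = 7.11; pKa₂ = -log(9.78e-14) = 13.01. For an amphiprotic species, pH ≈ ½(pKa₁ + pKa₂) = ½(7.11 + 13.01) = 10.06.

pH = 10.06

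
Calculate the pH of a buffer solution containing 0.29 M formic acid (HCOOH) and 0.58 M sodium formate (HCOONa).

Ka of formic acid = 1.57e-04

pKa = -log(1.57e-04) = 3.80. pH = pKa + log([A⁻]/[HA]) = 3.80 + log(0.58/0.29)

pH = 4.11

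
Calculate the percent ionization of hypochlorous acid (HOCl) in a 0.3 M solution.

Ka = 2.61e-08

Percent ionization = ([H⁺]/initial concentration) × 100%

Using Ka equilibrium: x² + Ka×x - Ka×C = 0. Solving: [H⁺] = 8.8474e-05. Percent = (8.8474e-05/0.3) × 100

Percent ionization = 0.0295%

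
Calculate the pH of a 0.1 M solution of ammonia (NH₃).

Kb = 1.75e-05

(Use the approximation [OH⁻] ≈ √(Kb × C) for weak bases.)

[OH⁻] = √(Kb × C) = √(1.75e-05 × 0.1) = 1.3229e-03. pOH = 2.88, pH = 14 - pOH

pH = 11.12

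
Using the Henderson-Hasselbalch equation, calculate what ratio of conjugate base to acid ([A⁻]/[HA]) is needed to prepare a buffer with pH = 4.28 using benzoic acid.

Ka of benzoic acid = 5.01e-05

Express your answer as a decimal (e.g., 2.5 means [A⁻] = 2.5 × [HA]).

pKa = -log(5.01e-05) = 4.3002. pH = pKa + log([A⁻]/[HA]), so log([A⁻]/[HA]) = pH − pKa = 4.28 − 4.3002 = -0.0202. [A⁻]/[HA] = 10^(-0.0202) = 0.955

[A⁻]/[HA] = 0.955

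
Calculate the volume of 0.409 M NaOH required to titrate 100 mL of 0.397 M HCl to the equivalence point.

At equivalence: moles acid = moles base. moles HCl = 0.397 × 100/1000 = 0.0397 mol. V_base = moles / 0.409 × 1000 = 97.1 mL.

V_{base} = 97.1 mL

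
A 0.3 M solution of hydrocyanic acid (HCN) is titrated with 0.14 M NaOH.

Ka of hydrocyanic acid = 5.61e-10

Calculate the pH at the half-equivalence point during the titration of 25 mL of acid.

At half-equivalence [HA] = [A⁻], so Henderson-Hasselbalch gives pH = pKa = -log(5.61e-10) = 9.25.

pH = pKa = 9.25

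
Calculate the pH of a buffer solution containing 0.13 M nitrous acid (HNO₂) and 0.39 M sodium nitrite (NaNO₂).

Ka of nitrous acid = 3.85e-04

pKa = -log(3.85e-04) = 3.41. pH = pKa + log([A⁻]/[HA]) = 3.41 + log(0.39/0.13)

pH = 3.89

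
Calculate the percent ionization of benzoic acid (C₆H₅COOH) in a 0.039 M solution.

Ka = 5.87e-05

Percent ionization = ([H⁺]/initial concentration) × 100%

Using Ka equilibrium: x² + Ka×x - Ka×C = 0. Solving: [H⁺] = 1.4840e-03. Percent = (1.4840e-03/0.039) × 100

Percent ionization = 3.81%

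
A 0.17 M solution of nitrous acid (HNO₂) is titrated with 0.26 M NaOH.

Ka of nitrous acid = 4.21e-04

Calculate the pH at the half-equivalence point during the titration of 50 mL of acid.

At half-equivalence [HA] = [A⁻], so Henderson-Hasselbalch gives pH = pKa = -log(4.21e-04) = 3.38.

pH = pKa = 3.38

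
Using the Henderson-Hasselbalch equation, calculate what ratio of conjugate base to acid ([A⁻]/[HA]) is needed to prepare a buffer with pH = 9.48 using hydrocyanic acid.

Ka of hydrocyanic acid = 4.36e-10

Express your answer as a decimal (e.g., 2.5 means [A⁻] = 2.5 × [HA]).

pKa = -log(4.36e-10) = 9.3605. pH = pKa + log([A⁻]/[HA]), so log([A⁻]/[HA]) = pH − pKa = 9.48 − 9.3605 = 0.1195. [A⁻]/[HA] = 10^(0.1195) = 1.32

[A⁻]/[HA] = 1.32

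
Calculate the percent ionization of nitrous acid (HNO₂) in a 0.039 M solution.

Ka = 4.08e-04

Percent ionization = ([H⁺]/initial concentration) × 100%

Using Ka equilibrium: x² + Ka×x - Ka×C = 0. Solving: [H⁺] = 3.7902e-03. Percent = (3.7902e-03/0.039) × 100

Percent ionization = 9.72%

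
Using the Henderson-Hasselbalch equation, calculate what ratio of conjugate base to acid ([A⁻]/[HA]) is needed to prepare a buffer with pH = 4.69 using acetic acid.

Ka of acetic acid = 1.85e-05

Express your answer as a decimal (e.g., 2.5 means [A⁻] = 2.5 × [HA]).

pKa = -log(1.85e-05) = 4.7328. pH = pKa + log([A⁻]/[HA]), so log([A⁻]/[HA]) = pH − pKa = 4.69 − 4.7328 = -0.0428. [A⁻]/[HA] = 10^(-0.0428) = 0.906

[A⁻]/[HA] = 0.906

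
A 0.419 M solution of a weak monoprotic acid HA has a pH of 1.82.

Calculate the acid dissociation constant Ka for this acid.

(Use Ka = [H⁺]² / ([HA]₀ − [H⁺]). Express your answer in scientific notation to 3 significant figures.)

[H⁺] = 10^(−pH) = 10^(−1.82) = 1.514e-02 M. For HA ⇌ H⁺ + A⁻, Ka = [H⁺][A⁻]/[HA] = [H⁺]² / ([HA]₀ − [H⁺]) = (1.514e-02)² / (0.419 − 1.514e-02) = 5.67e-04.

K_a = 5.67e-04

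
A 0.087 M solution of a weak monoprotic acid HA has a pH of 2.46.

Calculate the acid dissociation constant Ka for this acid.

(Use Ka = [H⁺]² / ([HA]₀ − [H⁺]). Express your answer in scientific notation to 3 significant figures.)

[H⁺] = 10^(−pH) = 10^(−2.46) = 3.467e-03 M. For HA ⇌ H⁺ + A⁻, Ka = [H⁺][A⁻]/[HA] = [H⁺]² / ([HA]₀ − [H⁺]) = (3.467e-03)² / (0.087 − 3.467e-03) = 1.44e-04.

K_a = 1.44e-04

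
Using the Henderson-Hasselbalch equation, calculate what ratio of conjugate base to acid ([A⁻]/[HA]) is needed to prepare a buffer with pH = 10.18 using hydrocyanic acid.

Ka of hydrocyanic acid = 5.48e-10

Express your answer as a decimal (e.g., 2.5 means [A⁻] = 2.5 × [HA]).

pKa = -log(5.48e-10) = 9.2612. pH = pKa + log([A⁻]/[HA]), so log([A⁻]/[HA]) = pH − pKa = 10.18 − 9.2612 = 0.9188. [A⁻]/[HA] = 10^(0.9188) = 8.29

[A⁻]/[HA] = 8.29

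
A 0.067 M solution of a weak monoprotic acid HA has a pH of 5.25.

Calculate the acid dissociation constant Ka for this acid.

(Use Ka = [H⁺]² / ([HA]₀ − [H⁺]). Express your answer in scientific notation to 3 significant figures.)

[H⁺] = 10^(−pH) = 10^(−5.25) = 5.623e-06 M. For HA ⇌ H⁺ + A⁻, Ka = [H⁺][A⁻]/[HA] = [H⁺]² / ([HA]₀ − [H⁺]) = (5.623e-06)² / (0.067 − 5.623e-06) = 4.72e-10.

K_a = 4.72e-10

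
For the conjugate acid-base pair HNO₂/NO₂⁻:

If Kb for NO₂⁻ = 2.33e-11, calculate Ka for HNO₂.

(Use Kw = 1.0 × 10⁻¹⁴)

For a conjugate pair Ka × Kb = Kw, so Ka = Kw/Kb = 1.0 × 10⁻¹⁴ / 2.33e-11 = 4.29e-04.

K_a = 4.29e-04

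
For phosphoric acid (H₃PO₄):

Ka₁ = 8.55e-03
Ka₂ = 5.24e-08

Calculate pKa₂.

pKa₂ = -log(Ka₂) = -log(5.24e-08) = 7.28.

pK_{a2} = 7.28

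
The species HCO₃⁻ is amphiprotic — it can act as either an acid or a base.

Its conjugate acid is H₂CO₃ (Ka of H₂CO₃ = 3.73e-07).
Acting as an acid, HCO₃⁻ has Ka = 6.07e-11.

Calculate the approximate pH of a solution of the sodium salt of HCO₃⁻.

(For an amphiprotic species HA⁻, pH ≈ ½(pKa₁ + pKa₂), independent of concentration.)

pKa₁ = -log(3.73e-07) = 6.43; pKa₂ = -log(6.07e-11) = 10.22. For an amphiprotic species, pH ≈ ½(pKa₁ + pKa₂) = ½(6.43 + 10.22) = 8.32.

pH = 8.32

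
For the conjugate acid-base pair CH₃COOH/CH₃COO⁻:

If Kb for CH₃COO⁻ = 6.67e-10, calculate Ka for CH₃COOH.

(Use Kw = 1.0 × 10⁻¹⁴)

For a conjugate pair Ka × Kb = Kw, so Ka = Kw/Kb = 1.0 × 10⁻¹⁴ / 6.67e-10 = 1.50e-05.

K_a = 1.50e-05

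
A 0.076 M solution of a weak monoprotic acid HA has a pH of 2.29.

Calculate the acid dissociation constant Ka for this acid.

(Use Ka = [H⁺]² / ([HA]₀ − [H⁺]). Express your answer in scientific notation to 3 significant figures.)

[H⁺] = 10^(−pH) = 10^(−2.29) = 5.129e-03 M. For HA ⇌ H⁺ + A⁻, Ka = [H⁺][A⁻]/[HA] = [H⁺]² / ([HA]₀ − [H⁺]) = (5.129e-03)² / (0.076 − 5.129e-03) = 3.71e-04.

K_a = 3.71e-04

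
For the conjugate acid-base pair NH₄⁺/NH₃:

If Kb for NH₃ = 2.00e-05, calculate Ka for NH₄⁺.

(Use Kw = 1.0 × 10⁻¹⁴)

For a conjugate pair Ka × Kb = Kw, so Ka = Kw/Kb = 1.0 × 10⁻¹⁴ / 2.00e-05 = 5.00e-10.

K_a = 5.00e-10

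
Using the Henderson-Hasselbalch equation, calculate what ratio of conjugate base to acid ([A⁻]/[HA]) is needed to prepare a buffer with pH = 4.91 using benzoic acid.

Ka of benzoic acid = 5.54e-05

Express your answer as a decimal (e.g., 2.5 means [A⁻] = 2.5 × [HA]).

pKa = -log(5.54e-05) = 4.2565. pH = pKa + log([A⁻]/[HA]), so log([A⁻]/[HA]) = pH − pKa = 4.91 − 4.2565 = 0.6535. [A⁻]/[HA] = 10^(0.6535) = 4.50

[A⁻]/[HA] = 4.50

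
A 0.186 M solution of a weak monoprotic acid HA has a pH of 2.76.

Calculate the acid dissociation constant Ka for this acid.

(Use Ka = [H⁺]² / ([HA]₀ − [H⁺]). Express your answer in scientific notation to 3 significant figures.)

[H⁺] = 10^(−pH) = 10^(−2.76) = 1.738e-03 M. For HA ⇌ H⁺ + A⁻, Ka = [H⁺][A⁻]/[HA] = [H⁺]² / ([HA]₀ − [H⁺]) = (1.738e-03)² / (0.186 − 1.738e-03) = 1.64e-05.

K_a = 1.64e-05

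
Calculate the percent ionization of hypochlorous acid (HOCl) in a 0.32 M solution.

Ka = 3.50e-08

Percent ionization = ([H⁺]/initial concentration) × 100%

Using Ka equilibrium: x² + Ka×x - Ka×C = 0. Solving: [H⁺] = 1.0581e-04. Percent = (1.0581e-04/0.32) × 100

Percent ionization = 0.0331%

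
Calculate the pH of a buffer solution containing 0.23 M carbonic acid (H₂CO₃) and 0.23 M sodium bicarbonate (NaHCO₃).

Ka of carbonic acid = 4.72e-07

pKa = -log(4.72e-07) = 6.33. pH = pKa + log([A⁻]/[HA]) = 6.33 + log(0.23/0.23)

pH = 6.33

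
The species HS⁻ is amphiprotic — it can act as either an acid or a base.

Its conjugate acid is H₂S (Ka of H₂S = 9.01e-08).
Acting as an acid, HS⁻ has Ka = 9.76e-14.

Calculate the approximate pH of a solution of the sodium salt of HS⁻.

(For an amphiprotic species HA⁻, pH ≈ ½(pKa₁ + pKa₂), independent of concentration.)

pKa₁ = -log(9.01e-08) = 7.05; pKa₂ = -log(9.76e-14) = 13.01. For an amphiprotic species, pH ≈ ½(pKa₁ + pKa₂) = ½(7.05 + 13.01) = 10.03.

pH = 10.03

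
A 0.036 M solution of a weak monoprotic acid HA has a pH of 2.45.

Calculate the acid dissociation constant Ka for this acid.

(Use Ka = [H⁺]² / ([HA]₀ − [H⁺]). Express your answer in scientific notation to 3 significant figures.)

[H⁺] = 10^(−pH) = 10^(−2.45) = 3.548e-03 M. For HA ⇌ H⁺ + A⁻, Ka = [H⁺][A⁻]/[HA] = [H⁺]² / ([HA]₀ − [H⁺]) = (3.548e-03)² / (0.036 − 3.548e-03) = 3.88e-04.

K_a = 3.88e-04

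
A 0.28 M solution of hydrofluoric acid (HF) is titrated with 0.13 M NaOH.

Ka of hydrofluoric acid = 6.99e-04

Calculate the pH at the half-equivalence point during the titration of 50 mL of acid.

At half-equivalence [HA] = [A⁻], so Henderson-Hasselbalch gives pH = pKa = -log(6.99e-04) = 3.16.

pH = pKa = 3.16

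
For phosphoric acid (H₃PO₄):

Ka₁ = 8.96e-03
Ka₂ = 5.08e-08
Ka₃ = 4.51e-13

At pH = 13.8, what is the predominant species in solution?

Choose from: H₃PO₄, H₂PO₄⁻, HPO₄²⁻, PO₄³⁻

pKa₁ = 2.05, pKa₂ = 7.29, pKa₃ = 12.35. For a polyprotic acid the predominant species crosses at each pKa: below pKa_n the protonated form dominates, above it the deprotonated form does. At pH = 13.8, the predominant species is PO₄³⁻.

PO₄³⁻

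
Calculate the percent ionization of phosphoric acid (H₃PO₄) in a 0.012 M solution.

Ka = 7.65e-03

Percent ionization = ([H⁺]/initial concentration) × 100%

Using Ka equilibrium: x² + Ka×x - Ka×C = 0. Solving: [H⁺] = 6.4915e-03. Percent = (6.4915e-03/0.012) × 100

Percent ionization = 54.1%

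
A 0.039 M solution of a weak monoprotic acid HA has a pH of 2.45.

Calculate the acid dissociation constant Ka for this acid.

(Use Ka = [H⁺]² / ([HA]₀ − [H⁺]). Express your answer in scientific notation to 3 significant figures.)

[H⁺] = 10^(−pH) = 10^(−2.45) = 3.548e-03 M. For HA ⇌ H⁺ + A⁻, Ka = [H⁺][A⁻]/[HA] = [H⁺]² / ([HA]₀ − [H⁺]) = (3.548e-03)² / (0.039 − 3.548e-03) = 3.55e-04.

K_a = 3.55e-04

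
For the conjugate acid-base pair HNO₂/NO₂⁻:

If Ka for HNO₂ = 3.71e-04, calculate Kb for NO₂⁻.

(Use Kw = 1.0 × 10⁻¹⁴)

For a conjugate pair Ka × Kb = Kw, so Kb = Kw/Ka = 1.0 × 10⁻¹⁴ / 3.71e-04 = 2.70e-11.

K_b = 2.70e-11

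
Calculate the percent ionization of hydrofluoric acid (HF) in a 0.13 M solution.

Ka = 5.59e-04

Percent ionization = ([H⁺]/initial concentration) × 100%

Using Ka equilibrium: x² + Ka×x - Ka×C = 0. Solving: [H⁺] = 8.2498e-03. Percent = (8.2498e-03/0.13) × 100

Percent ionization = 6.35%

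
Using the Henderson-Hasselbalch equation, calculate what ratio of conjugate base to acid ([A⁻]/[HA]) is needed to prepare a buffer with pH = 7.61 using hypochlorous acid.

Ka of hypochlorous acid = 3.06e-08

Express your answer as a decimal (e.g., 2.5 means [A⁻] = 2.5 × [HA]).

pKa = -log(3.06e-08) = 7.5143. pH = pKa + log([A⁻]/[HA]), so log([A⁻]/[HA]) = pH − pKa = 7.61 − 7.5143 = 0.0957. [A⁻]/[HA] = 10^(0.0957) = 1.25

[A⁻]/[HA] = 1.25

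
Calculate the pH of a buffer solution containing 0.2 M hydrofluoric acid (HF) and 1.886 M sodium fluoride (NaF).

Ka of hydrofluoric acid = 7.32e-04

pKa = -log(7.32e-04) = 3.14. pH = pKa + log([A⁻]/[HA]) = 3.14 + log(1.886/0.2)

pH = 4.11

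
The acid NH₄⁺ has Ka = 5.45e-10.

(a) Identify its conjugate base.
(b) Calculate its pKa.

(a) The conjugate base is formed by removing one H⁺ from NH₄⁺, giving NH₃. (b) pKa = -log(Ka) = -log(5.45e-10) = 9.26.

Conjugate base: NH₃; pK_a = 9.26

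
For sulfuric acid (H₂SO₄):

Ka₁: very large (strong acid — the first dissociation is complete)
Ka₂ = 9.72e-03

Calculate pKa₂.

pKa₂ = -log(Ka₂) = -log(9.72e-03) = 2.01.

pK_{a2} = 2.01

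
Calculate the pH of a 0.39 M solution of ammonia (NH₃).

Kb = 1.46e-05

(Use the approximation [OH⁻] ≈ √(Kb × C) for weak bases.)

[OH⁻] = √(Kb × C) = √(1.46e-05 × 0.39) = 2.3862e-03. pOH = 2.62, pH = 14 - pOH

pH = 11.38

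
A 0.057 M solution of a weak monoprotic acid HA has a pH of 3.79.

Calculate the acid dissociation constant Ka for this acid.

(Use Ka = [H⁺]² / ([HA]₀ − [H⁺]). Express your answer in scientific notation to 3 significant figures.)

[H⁺] = 10^(−pH) = 10^(−3.79) = 1.622e-04 M. For HA ⇌ H⁺ + A⁻, Ka = [H⁺][A⁻]/[HA] = [H⁺]² / ([HA]₀ − [H⁺]) = (1.622e-04)² / (0.057 − 1.622e-04) = 4.63e-07.

K_a = 4.63e-07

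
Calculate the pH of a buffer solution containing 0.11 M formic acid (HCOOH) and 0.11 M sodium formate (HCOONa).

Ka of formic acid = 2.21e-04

pKa = -log(2.21e-04) = 3.66. pH = pKa + log([A⁻]/[HA]) = 3.66 + log(0.11/0.11)

pH = 3.66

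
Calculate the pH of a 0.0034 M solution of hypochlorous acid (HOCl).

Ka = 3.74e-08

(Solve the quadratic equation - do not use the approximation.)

x² + Ka×x - Ka×C = 0. Using quadratic formula: [H⁺] = 1.1258e-05

pH = 4.95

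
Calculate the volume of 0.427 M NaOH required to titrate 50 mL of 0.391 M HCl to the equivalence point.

At equivalence: moles acid = moles base. moles HCl = 0.391 × 50/1000 = 0.01955 mol. V_base = moles / 0.427 × 1000 = 45.8 mL.

V_{base} = 45.8 mL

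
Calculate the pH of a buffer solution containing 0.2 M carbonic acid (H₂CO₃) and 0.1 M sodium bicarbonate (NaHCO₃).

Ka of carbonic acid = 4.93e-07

pKa = -log(4.93e-07) = 6.31. pH = pKa + log([A⁻]/[HA]) = 6.31 + log(0.1/0.2)

pH = 6.01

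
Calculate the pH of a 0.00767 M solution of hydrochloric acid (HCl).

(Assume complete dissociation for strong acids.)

[H⁺] = 0.00767 M for strong acid. pH = -log[H⁺] = -log(0.00767)

pH = 2.12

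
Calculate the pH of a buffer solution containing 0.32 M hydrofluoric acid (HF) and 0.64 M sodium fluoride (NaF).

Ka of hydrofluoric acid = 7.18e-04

pKa = -log(7.18e-04) = 3.14. pH = pKa + log([A⁻]/[HA]) = 3.14 + log(0.64/0.32)

pH = 3.44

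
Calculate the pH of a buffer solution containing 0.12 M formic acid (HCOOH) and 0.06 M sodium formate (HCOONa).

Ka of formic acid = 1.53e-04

pKa = -log(1.53e-04) = 3.82. pH = pKa + log([A⁻]/[HA]) = 3.82 + log(0.06/0.12)

pH = 3.51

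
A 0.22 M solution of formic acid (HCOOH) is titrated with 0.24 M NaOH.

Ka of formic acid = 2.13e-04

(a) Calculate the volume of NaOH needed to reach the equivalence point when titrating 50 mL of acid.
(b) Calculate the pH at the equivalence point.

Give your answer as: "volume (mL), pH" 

moles acid = 0.22 × 50/1000 = 0.011 mol; V_base = moles/0.24 × 1000 = 45.8 mL. At equivalence only the conjugate base is present: [A⁻] = 0.011/0.096 = 1.1478e-01 M. Kb = Kw/Ka = 4.69e-11; [OH⁻] = √(Kb × [A⁻]) = 2.3214e-06; pOH = 5.63; pH = 14 - pOH = 8.37.

V = 45.8 mL, pH = 8.37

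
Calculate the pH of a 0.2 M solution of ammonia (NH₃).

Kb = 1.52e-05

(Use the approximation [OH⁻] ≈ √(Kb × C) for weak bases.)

[OH⁻] = √(Kb × C) = √(1.52e-05 × 0.2) = 1.7436e-03. pOH = 2.76, pH = 14 - pOH

pH = 11.24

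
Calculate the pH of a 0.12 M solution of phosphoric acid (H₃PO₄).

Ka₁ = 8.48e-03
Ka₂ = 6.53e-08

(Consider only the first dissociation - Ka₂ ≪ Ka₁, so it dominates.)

First dissociation dominates. From Ka₁ = [H⁺][HA⁻]/[H₂A], x² + Ka₁·x − Ka₁·C = 0 with C = 0.12 M and Ka₁ = 8.48e-03. Solving: [H⁺] = (−Ka₁ + √(Ka₁² + 4·Ka₁·C)) / 2 = 2.7940e-02 M. pH = -log(2.7940e-02) = 1.55.

pH = 1.55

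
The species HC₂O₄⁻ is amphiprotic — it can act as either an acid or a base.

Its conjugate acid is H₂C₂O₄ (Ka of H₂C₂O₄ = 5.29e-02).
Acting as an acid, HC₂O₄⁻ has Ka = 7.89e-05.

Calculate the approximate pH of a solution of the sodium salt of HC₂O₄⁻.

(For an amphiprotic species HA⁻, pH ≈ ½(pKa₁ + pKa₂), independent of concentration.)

pKa₁ = -log(5.29e-02) = 1.28; pKa₂ = -log(7.89e-05) = 4.10. For an amphiprotic species, pH ≈ ½(pKa₁ + pKa₂) = ½(1.28 + 4.10) = 2.69.

pH = 2.69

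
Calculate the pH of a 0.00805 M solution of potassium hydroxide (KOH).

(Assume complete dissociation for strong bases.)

[OH⁻] = 0.00805 M for strong base. pOH = -log[OH⁻] = 2.09, pH = 14 - pOH

pH = 11.91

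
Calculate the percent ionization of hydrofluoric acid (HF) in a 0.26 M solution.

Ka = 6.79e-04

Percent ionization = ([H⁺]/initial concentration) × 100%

Using Ka equilibrium: x² + Ka×x - Ka×C = 0. Solving: [H⁺] = 1.2952e-02. Percent = (1.2952e-02/0.26) × 100

Percent ionization = 4.98%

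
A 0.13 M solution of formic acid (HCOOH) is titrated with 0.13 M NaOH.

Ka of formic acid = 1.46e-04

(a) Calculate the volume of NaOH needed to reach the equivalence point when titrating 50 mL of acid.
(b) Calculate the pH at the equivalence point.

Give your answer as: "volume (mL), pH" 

moles acid = 0.13 × 50/1000 = 0.0065 mol; V_base = moles/0.13 × 1000 = 50.0 mL. At equivalence only the conjugate base is present: [A⁻] = 0.0065/0.100 = 6.5000e-02 M. Kb = Kw/Ka = 6.85e-11; [OH⁻] = √(Kb × [A⁻]) = 2.1100e-06; pOH = 5.68; pH = 14 - pOH = 8.32.

V = 50.0 mL, pH = 8.32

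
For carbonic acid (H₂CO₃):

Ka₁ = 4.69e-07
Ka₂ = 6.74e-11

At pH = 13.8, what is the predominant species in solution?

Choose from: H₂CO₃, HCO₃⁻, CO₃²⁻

pKa₁ = 6.33, pKa₂ = 10.17. For a polyprotic acid the predominant species crosses at each pKa: below pKa_n the protonated form dominates, above it the deprotonated form does. At pH = 13.8, the predominant species is CO₃²⁻.

CO₃²⁻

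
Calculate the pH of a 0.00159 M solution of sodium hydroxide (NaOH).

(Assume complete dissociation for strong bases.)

[OH⁻] = 0.00159 M for strong base. pOH = -log[OH⁻] = 2.80, pH = 14 - pOH

pH = 11.20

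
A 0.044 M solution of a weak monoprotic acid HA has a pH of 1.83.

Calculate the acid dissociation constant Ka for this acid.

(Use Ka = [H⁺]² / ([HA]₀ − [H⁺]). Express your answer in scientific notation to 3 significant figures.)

[H⁺] = 10^(−pH) = 10^(−1.83) = 1.479e-02 M. For HA ⇌ H⁺ + A⁻, Ka = [H⁺][A⁻]/[HA] = [H⁺]² / ([HA]₀ − [H⁺]) = (1.479e-02)² / (0.044 − 1.479e-02) = 7.49e-03.

K_a = 7.49e-03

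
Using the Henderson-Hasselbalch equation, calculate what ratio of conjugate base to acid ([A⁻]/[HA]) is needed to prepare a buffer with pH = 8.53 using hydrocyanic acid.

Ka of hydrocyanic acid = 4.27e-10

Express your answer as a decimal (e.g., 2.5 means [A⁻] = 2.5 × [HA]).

pKa = -log(4.27e-10) = 9.3696. pH = pKa + log([A⁻]/[HA]), so log([A⁻]/[HA]) = pH − pKa = 8.53 − 9.3696 = -0.8396. [A⁻]/[HA] = 10^(-0.8396) = 0.145

[A⁻]/[HA] = 0.145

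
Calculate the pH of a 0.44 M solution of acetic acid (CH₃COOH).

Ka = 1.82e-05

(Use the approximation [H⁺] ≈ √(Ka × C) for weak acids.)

[H⁺] = √(Ka × C) = √(1.82e-05 × 0.44) = 2.8298e-03. pH = -log(2.8298e-03)

pH = 2.55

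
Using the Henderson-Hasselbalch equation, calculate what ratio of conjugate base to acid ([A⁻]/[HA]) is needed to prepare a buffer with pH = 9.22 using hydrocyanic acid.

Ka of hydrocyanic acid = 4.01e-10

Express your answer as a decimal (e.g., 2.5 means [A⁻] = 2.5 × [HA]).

pKa = -log(4.01e-10) = 9.3969. pH = pKa + log([A⁻]/[HA]), so log([A⁻]/[HA]) = pH − pKa = 9.22 − 9.3969 = -0.1769. [A⁻]/[HA] = 10^(-0.1769) = 0.665

[A⁻]/[HA] = 0.665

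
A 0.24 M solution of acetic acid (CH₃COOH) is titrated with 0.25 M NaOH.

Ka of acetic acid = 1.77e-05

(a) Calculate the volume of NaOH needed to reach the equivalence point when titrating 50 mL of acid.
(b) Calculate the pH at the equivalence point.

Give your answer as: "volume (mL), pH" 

moles acid = 0.24 × 50/1000 = 0.012 mol; V_base = moles/0.25 × 1000 = 48.0 mL. At equivalence only the conjugate base is present: [A⁻] = 0.012/0.098 = 1.2245e-01 M. Kb = Kw/Ka = 5.65e-10; [OH⁻] = √(Kb × [A⁻]) = 8.3175e-06; pOH = 5.08; pH = 14 - pOH = 8.92.

V = 48.0 mL, pH = 8.92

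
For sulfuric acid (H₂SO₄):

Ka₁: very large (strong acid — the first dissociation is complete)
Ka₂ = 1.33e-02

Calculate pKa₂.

pKa₂ = -log(Ka₂) = -log(1.33e-02) = 1.88.

pK_{a2} = 1.88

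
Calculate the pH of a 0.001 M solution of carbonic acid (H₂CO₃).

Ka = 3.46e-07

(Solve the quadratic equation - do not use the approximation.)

x² + Ka×x - Ka×C = 0. Using quadratic formula: [H⁺] = 1.8429e-05

pH = 4.73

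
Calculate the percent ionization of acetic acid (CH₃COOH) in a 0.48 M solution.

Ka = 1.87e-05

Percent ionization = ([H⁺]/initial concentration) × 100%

Using Ka equilibrium: x² + Ka×x - Ka×C = 0. Solving: [H⁺] = 2.9867e-03. Percent = (2.9867e-03/0.48) × 100

Percent ionization = 0.622%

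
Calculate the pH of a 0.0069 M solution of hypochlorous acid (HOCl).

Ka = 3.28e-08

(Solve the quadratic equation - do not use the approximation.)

x² + Ka×x - Ka×C = 0. Using quadratic formula: [H⁺] = 1.5028e-05

pH = 4.82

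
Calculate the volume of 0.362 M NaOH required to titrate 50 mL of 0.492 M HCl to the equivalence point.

At equivalence: moles acid = moles base. moles HCl = 0.492 × 50/1000 = 0.0246 mol. V_base = moles / 0.362 × 1000 = 68.0 mL.

V_{base} = 68.0 mL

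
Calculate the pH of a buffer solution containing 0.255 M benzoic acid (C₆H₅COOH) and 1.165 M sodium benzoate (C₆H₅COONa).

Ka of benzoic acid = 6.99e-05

pKa = -log(6.99e-05) = 4.16. pH = pKa + log([A⁻]/[HA]) = 4.16 + log(1.165/0.255)

pH = 4.82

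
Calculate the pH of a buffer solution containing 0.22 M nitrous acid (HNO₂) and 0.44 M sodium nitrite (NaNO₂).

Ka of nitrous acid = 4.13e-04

pKa = -log(4.13e-04) = 3.38. pH = pKa + log([A⁻]/[HA]) = 3.38 + log(0.44/0.22)

pH = 3.69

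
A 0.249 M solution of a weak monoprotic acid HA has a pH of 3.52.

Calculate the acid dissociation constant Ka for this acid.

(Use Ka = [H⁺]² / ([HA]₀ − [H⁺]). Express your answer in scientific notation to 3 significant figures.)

[H⁺] = 10^(−pH) = 10^(−3.52) = 3.020e-04 M. For HA ⇌ H⁺ + A⁻, Ka = [H⁺][A⁻]/[HA] = [H⁺]² / ([HA]₀ − [H⁺]) = (3.020e-04)² / (0.249 − 3.020e-04) = 3.67e-07.

K_a = 3.67e-07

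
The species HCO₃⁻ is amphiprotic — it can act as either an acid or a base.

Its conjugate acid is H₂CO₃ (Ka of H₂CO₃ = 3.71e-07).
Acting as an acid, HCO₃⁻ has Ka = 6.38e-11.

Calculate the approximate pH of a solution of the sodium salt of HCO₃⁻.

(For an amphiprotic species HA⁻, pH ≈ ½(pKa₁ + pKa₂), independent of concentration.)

pKa₁ = -log(3.71e-07) = 6.43; pKa₂ = -log(6.38e-11) = 10.20. For an amphiprotic species, pH ≈ ½(pKa₁ + pKa₂) = ½(6.43 + 10.20) = 8.31.

pH = 8.31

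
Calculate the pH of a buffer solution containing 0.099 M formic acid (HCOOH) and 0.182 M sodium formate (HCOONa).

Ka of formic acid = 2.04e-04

pKa = -log(2.04e-04) = 3.69. pH = pKa + log([A⁻]/[HA]) = 3.69 + log(0.182/0.099)

pH = 3.95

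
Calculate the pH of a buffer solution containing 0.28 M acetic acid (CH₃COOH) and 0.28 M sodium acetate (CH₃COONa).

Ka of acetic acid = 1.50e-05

pKa = -log(1.50e-05) = 4.82. pH = pKa + log([A⁻]/[HA]) = 4.82 + log(0.28/0.28)

pH = 4.82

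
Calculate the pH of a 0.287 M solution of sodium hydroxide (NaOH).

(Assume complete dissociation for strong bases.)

[OH⁻] = 0.287 M for strong base. pOH = -log[OH⁻] = 0.54, pH = 14 - pOH

pH = 13.46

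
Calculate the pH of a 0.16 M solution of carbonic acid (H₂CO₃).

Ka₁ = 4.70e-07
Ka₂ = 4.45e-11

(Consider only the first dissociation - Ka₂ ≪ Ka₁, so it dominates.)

First dissociation dominates. From Ka₁ = [H⁺][HA⁻]/[H₂A], x² + Ka₁·x − Ka₁·C = 0 with C = 0.16 M and Ka₁ = 4.70e-07. Solving: [H⁺] = (−Ka₁ + √(Ka₁² + 4·Ka₁·C)) / 2 = 2.7399e-04 M. pH = -log(2.7399e-04) = 3.56.

pH = 3.56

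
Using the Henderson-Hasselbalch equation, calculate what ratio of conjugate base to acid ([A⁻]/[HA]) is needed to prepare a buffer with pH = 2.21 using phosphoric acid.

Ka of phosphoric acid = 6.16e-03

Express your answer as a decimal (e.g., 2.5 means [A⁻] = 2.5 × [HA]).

pKa = -log(6.16e-03) = 2.2104. pH = pKa + log([A⁻]/[HA]), so log([A⁻]/[HA]) = pH − pKa = 2.21 − 2.2104 = -0.0004. [A⁻]/[HA] = 10^(-0.0004) = 0.999

[A⁻]/[HA] = 0.999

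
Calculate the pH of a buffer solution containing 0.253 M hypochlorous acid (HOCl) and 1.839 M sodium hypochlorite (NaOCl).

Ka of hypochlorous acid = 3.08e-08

pKa = -log(3.08e-08) = 7.51. pH = pKa + log([A⁻]/[HA]) = 7.51 + log(1.839/0.253)

pH = 8.37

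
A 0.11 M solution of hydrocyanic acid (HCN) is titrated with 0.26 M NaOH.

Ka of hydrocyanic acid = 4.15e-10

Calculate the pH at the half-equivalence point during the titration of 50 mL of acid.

At half-equivalence [HA] = [A⁻], so Henderson-Hasselbalch gives pH = pKa = -log(4.15e-10) = 9.38.

pH = pKa = 9.38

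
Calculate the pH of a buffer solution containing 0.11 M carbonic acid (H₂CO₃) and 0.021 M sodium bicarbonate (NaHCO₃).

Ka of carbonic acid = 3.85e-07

pKa = -log(3.85e-07) = 6.41. pH = pKa + log([A⁻]/[HA]) = 6.41 + log(0.021/0.11)

pH = 5.70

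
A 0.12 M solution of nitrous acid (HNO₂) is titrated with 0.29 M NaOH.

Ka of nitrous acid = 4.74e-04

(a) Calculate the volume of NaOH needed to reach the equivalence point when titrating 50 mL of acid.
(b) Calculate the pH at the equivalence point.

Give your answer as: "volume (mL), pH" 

moles acid = 0.12 × 50/1000 = 0.006 mol; V_base = moles/0.29 × 1000 = 20.7 mL. At equivalence only the conjugate base is present: [A⁻] = 0.006/0.071 = 8.4878e-02 M. Kb = Kw/Ka = 2.11e-11; [OH⁻] = √(Kb × [A⁻]) = 1.3382e-06; pOH = 5.87; pH = 14 - pOH = 8.13.

V = 20.7 mL, pH = 8.13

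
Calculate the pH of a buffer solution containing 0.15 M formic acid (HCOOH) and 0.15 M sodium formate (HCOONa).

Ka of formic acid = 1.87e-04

pKa = -log(1.87e-04) = 3.73. pH = pKa + log([A⁻]/[HA]) = 3.73 + log(0.15/0.15)

pH = 3.73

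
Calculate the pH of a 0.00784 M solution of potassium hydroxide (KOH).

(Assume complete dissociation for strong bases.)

[OH⁻] = 0.00784 M for strong base. pOH = -log[OH⁻] = 2.11, pH = 14 - pOH

pH = 11.89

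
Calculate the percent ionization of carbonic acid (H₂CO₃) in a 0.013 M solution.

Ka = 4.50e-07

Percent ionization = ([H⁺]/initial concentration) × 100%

Using Ka equilibrium: x² + Ka×x - Ka×C = 0. Solving: [H⁺] = 7.6261e-05. Percent = (7.6261e-05/0.013) × 100

Percent ionization = 0.587%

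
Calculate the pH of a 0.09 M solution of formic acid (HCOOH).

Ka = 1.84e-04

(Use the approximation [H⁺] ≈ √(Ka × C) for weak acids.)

[H⁺] = √(Ka × C) = √(1.84e-04 × 0.09) = 4.0694e-03. pH = -log(4.0694e-03)

pH = 2.39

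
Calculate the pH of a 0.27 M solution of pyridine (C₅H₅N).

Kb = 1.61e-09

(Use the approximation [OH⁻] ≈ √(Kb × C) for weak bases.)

[OH⁻] = √(Kb × C) = √(1.61e-09 × 0.27) = 2.0849e-05. pOH = 4.68, pH = 14 - pOH

pH = 9.32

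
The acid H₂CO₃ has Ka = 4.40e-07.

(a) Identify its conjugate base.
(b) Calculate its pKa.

(a) The conjugate base is formed by removing one H⁺ from H₂CO₃, giving HCO₃⁻. (b) pKa = -log(Ka) = -log(4.40e-07) = 6.36.

Conjugate base: HCO₃⁻; pK_a = 6.36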